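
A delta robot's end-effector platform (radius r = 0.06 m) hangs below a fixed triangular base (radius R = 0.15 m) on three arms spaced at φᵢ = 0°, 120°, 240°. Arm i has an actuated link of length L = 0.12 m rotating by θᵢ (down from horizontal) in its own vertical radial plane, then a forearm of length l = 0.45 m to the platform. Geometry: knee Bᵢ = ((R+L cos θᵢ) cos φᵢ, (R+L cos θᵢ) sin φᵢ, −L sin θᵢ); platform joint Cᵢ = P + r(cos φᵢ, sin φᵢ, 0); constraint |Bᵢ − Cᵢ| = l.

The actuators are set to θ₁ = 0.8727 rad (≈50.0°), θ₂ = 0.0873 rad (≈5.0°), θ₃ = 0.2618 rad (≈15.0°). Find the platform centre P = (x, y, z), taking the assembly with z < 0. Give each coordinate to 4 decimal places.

arm 1 at φ=0.0°: e+L cos θ1 = 0.1671;  centre 1 = (0.1671, 0.0000, -0.0919)
φ2=120.0°: virtual centre (-0.1048, 0.1815, -0.0105), radius l
arm 3 at φ=240.0°: e+L cos θ3 = 0.2059;  centre 3 = (-0.1030, -0.1783, -0.0311)
|centre ₂|²−|centre ₁|² = 0.0076;  |centre ₃|²−|centre ₁|² = 0.0070
linear system: -0.5438x+0.3629y = 0.0076−0.1629z; -0.5402x+-0.3566y = 0.0070−0.1217z
det = 0.3900;  x = -0.0135+0.2623z,  y = 0.0008+-0.0559z
sphere 1 gives Az²+Bz+C=0 with A=1.0719, B=0.0890, C=-0.1614;  B²−4AC=0.7001;  roots -0.4318, 0.3488;  negative root z = -0.4318
x = -0.1267, y = 0.0250

(-0.1267, 0.0250, -0.4318)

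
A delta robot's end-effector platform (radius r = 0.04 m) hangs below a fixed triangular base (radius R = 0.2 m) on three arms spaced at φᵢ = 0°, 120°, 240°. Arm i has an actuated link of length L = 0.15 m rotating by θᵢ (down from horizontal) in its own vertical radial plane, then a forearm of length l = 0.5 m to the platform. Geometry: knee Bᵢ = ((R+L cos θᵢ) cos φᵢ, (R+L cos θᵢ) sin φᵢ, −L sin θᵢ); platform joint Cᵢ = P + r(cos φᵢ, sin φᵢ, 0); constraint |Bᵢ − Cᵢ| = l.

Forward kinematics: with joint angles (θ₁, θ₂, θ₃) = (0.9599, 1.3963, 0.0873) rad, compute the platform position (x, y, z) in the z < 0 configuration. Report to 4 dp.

(-0.0288, -0.1961, -0.4916)

φ1=0.0°: virtual centre (0.2460, 0.0000, -0.1229), radius l
centre 2 = (0.1860·cos120.0°, 0.1860·sin120.0°, -0.1477) = (-0.0930, 0.1611, -0.1477)
arm 3 at φ=240.0°: e+L cos θ3 = 0.3094;  centre 3 = (-0.1547, -0.2680, -0.0131)
subtract pairs → two planes through P
plane₁₂: -0.6781x+0.3222y+-0.0497z = -0.0192
Cramer: x(z) = 0.0060+0.0710z;  y(z) = -0.0469+0.3036z
sphere 1 gives Az²+Bz+C=0 with A=1.0972, B=0.1832, C=-0.1751;  B²−4AC=0.8021;  roots -0.4916, 0.3246;  negative root z = -0.4916
x = -0.0288, y = -0.1961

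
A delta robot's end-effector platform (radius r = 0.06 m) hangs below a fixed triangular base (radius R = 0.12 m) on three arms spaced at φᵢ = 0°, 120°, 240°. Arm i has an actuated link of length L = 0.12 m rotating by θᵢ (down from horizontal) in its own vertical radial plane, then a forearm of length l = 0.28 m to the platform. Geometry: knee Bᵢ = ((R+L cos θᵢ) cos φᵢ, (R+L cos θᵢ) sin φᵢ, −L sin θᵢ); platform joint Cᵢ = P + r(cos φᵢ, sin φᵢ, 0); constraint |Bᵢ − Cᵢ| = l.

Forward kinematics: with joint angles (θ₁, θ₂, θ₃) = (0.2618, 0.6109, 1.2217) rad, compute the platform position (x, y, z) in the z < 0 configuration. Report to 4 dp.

(0.0907, 0.0825, -0.2847)

φ1=0.0°: virtual centre (0.1759, 0.0000, -0.0311), radius l
φ2=120.0°: virtual centre (-0.0791, 0.1371, -0.0688), radius l
arm 3 at φ=240.0°: (R−r)+L cos θ3 = 0.1010;  O3 = (-0.0505, -0.0875, -0.1128)
eliminate P² terms by subtracting sphere 1 from 2 and 3
plane₁₂: -0.5101x+0.2742y+-0.0755z = -0.0021
det = 0.2134;  x = 0.0133+-0.2718z,  y = 0.0170+-0.2302z
quadratic in z: (1.1269)z²+(0.1427)z+(-0.0507)=0, √Δ=0.4989 → z ∈ {-0.2847, 0.1580}; z = -0.2847 (taking z<0)
x = 0.0907, y = 0.0825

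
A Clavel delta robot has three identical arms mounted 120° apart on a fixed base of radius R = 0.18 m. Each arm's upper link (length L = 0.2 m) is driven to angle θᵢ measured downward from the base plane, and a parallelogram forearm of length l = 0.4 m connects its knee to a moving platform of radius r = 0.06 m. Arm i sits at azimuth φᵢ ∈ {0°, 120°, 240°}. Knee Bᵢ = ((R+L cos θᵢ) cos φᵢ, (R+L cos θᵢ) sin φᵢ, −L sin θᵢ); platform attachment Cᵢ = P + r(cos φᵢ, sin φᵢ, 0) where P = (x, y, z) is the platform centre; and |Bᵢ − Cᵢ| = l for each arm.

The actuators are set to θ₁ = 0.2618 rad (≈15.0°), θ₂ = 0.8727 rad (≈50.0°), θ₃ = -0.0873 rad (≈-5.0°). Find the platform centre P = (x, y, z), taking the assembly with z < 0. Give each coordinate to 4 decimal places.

(0.0268, -0.1240, -0.3019)

φ1=0.0°: virtual centre (0.3132, 0.0000, -0.0518), radius l
φ2=120.0°: virtual centre (-0.1243, 0.2153, -0.1532), radius l
centre 3 = (0.3192·cos240.0°, 0.3192·sin240.0°, 0.0174) = (-0.1596, -0.2765, 0.0174)
|centre ₂|²−|centre ₁|² = -0.0155;  |centre ₃|²−|centre ₁|² = 0.0015
[-0.8749 0.4305 -0.2029]·P = -0.0155;  [-0.9456 -0.5529 0.1384]·P = 0.0015
det = 0.8909;  x = 0.0089+-0.0591z,  y = -0.0179+0.3513z
into |P−centre ₁|² = l²: 1.1269z² + 0.1269z + -0.0644 = 0;  Δ = 0.3065;  z = -0.3019 or 0.1893 → z<0 root = -0.3019
x = 0.0268, y = -0.1240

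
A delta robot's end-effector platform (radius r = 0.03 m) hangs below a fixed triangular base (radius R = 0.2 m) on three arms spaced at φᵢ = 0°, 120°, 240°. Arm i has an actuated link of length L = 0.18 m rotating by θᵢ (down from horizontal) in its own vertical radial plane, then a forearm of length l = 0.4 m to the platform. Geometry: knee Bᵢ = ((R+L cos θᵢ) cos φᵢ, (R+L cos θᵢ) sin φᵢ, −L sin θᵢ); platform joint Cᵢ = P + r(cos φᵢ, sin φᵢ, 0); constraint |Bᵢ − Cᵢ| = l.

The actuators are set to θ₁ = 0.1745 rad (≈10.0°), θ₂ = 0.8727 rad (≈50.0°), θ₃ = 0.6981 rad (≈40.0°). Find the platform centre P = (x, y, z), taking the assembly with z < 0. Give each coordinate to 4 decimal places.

φ1=0.0°: virtual centre (0.3473, 0.0000, -0.0313), radius l
arm 2 at φ=120.0°: ρ2 = 0.2857;  S2 = (-0.1428, 0.2474, -0.1379)
arm 3 at φ=240.0°: ρ3 = 0.3079;  S3 = (-0.1539, -0.2666, -0.1157)
|S₂|²−|S₁|² = -0.0209;  |S₃|²−|S₁|² = -0.0134
plane₁₂: -0.9802x+0.4948y+-0.2133z = -0.0209
Cramer: x(z) = 0.0175-0.1937z;  y(z) = -0.0077+0.0474z
into |P−S₁|² = l²: 1.0398z² + 0.1895z + -0.0502 = 0;  Δ = 0.2447;  z = -0.3290 or 0.1467 → z<0 root = -0.3290
x = 0.0812, y = -0.0233

(0.0812, -0.0233, -0.3290)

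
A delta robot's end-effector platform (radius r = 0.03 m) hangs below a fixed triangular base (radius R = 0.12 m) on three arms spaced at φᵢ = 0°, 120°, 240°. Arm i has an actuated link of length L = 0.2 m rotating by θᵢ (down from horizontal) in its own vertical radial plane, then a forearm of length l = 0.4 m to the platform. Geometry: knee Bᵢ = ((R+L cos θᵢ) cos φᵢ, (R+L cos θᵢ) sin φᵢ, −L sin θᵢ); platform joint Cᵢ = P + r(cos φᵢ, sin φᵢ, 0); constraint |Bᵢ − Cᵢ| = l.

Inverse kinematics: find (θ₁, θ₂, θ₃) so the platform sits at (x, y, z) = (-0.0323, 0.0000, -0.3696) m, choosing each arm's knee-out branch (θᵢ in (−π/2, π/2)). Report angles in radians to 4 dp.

rotate P by −φ1: (-0.0323, 0.0000, -0.3696)
  A=0.1223, B=-0.3696, C=(l²−L²−A²−y'²−z²)/(2L)=-0.0789
  θ1 = atan2(B,A) + arccos(C/0.3893) = 0.5236
arm 2 (φ=120.0°): x'=0.0161, y'=0.0280
  A cos θ + B sin θ = C:  0.0738·cos θ + -0.3696·sin θ = -0.0571
  θ2 = atan2(B,A) + arccos(C/0.3769) = 0.3493
rotate P by −φ3: (0.0162, -0.0280, -0.3696)
  e−x'=0.0738;  (l²−L²−(e−x')²−y'²−z²)/2L = -0.0571
  θ3 = atan2(B,A) + arccos(C/0.3769) = 0.3493

θ₁ = 0.5236, θ₂ = 0.3493, θ₃ = 0.3493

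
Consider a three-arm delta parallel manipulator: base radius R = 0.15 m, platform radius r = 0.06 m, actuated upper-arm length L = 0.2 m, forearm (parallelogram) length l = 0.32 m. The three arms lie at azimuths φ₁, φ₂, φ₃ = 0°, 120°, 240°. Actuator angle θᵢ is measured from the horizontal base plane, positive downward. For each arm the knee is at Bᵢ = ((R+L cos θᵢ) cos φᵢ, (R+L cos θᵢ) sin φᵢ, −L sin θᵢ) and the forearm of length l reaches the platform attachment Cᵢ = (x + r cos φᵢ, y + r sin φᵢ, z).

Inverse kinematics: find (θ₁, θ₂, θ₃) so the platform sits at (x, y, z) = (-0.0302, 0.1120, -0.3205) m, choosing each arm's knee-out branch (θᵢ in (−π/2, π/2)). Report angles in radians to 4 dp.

θ₁ = 0.8728, θ₂ = 0.2616, θ₃ = 1.0470

rotate P by −φ1: (-0.0302, 0.1120, -0.3205)
  A cos θ + B sin θ = C:  0.1202·cos θ + -0.3205·sin θ = -0.1683
  θ1 = atan2(B,A) + arccos(C/0.3423) = 0.8728
arm 2 (φ=120.0°): x'=0.1121, y'=-0.0298
  e−x'=-0.0221;  (l²−L²−(e−x')²−y'²−z²)/2L = -0.1042
  γ=atan2(-0.3205,-0.0221)=-1.6396;  ψ=arccos(-0.3245)=1.9013;  θ2=γ+ψ≈0.2616
φ3=240.0° → target in arm frame (-0.0819, -0.0822)
  e−x'=0.1719;  (l²−L²−(e−x')²−y'²−z²)/2L = -0.1915
  γ=atan2(-0.3205,0.1719)=-1.0785;  ψ=arccos(-0.5267)=2.1255;  θ3=γ+ψ≈1.0470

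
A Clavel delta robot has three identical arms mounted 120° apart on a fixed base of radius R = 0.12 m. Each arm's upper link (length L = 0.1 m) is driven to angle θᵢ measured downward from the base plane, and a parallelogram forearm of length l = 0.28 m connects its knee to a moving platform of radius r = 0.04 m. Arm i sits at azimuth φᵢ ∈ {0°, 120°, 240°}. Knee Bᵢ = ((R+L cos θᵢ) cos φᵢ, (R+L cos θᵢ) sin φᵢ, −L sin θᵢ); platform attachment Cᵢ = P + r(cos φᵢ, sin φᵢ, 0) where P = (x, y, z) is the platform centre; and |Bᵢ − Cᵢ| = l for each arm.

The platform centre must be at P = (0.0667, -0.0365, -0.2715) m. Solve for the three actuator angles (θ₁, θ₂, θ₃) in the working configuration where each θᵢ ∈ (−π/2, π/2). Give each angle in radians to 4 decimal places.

rotate P by −φ1: (0.0667, -0.0365, -0.2715)
  e−x'=0.0133;  (l²−L²−(e−x')²−y'²−z²)/2L = -0.0341
  √(A²+B²)=0.2718;  θ1 = -1.5218+1.6966 ≈ 0.1748
φ2=120.0° → target in arm frame (-0.0650, -0.0395)
  e−x'=0.1450;  (l²−L²−(e−x')²−y'²−z²)/2L = -0.1394
  γ=atan2(-0.2715,0.1450)=-1.0804;  ψ=arccos(-0.4530)=2.0410;  θ2=γ+ψ≈0.9606
rotate P by −φ3: (-0.0017, 0.0760, -0.2715)
  A=0.0817, B=-0.2715, C=(l²−L²−A²−y'²−z²)/(2L)=-0.0889
  θ3 = atan2(B,A) + arccos(C/0.2835) = 0.6112

θ₁ = 0.1748, θ₂ = 0.9606, θ₃ = 0.6112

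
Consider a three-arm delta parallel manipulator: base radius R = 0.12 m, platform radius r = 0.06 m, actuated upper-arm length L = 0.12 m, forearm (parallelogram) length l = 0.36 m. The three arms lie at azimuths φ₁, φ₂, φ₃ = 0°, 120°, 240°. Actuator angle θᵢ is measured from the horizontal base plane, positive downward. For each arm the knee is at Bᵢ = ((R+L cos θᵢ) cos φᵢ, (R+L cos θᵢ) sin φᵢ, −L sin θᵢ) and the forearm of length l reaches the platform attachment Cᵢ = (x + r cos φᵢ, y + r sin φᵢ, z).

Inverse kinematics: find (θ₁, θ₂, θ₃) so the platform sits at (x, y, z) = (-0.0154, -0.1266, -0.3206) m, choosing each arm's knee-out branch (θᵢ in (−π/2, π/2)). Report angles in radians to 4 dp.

θ₁ = 0.3489, θ₂ = 0.6981, θ₃ = -0.2619

rotate P by −φ1: (-0.0154, -0.1266, -0.3206)
  A cos θ + B sin θ = C:  0.0754·cos θ + -0.3206·sin θ = -0.0387
  γ=atan2(-0.3206,0.0754)=-1.3398;  ψ=arccos(-0.1176)=1.6887;  θ1=γ+ψ≈0.3489
arm 2 (φ=120.0°): x'=-0.1019, y'=0.0766
  A=0.1619, B=-0.3206, C=(l²−L²−A²−y'²−z²)/(2L)=-0.0820
  θ2 = atan2(B,A) + arccos(C/0.3592) = 0.6981
φ3=240.0° → target in arm frame (0.1173, 0.0500)
  A=-0.0573, B=-0.3206, C=(l²−L²−A²−y'²−z²)/(2L)=0.0276
  γ=atan2(-0.3206,-0.0573)=-1.7478;  ψ=arccos(0.0848)=1.4859;  θ3=γ+ψ≈-0.2619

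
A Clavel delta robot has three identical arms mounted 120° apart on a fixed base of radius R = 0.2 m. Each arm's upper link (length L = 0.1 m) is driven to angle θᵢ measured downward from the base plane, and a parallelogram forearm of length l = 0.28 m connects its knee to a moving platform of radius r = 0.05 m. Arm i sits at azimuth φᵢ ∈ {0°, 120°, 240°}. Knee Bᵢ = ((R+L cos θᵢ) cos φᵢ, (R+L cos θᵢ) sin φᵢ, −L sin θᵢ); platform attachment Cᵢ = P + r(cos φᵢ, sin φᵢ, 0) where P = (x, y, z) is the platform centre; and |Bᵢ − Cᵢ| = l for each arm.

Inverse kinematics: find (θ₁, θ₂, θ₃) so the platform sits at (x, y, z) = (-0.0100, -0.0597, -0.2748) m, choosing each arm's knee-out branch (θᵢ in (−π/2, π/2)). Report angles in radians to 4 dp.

arm 1 (φ=0.0°): x'=-0.0100, y'=-0.0597
  A=0.1600, B=-0.2748, C=(l²−L²−A²−y'²−z²)/(2L)=-0.1814
  √(A²+B²)=0.3180;  θ1 = -1.0435+2.1779 ≈ 1.1343
φ2=120.0° → target in arm frame (-0.0467, 0.0385)
  A cos θ + B sin θ = C:  0.1967·cos θ + -0.2748·sin θ = -0.2364
  γ=atan2(-0.2748,0.1967)=-0.9495;  ψ=arccos(-0.6997)=2.3457;  θ2=γ+ψ≈1.3962
φ3=240.0° → target in arm frame (0.0567, 0.0212)
  e−x'=0.0933;  (l²−L²−(e−x')²−y'²−z²)/2L = -0.0813
  γ=atan2(-0.2748,0.0933)=-1.2435;  ψ=arccos(-0.2803)=1.8549;  θ3=γ+ψ≈0.6114

θ₁ = 1.1343, θ₂ = 1.3962, θ₃ = 0.6114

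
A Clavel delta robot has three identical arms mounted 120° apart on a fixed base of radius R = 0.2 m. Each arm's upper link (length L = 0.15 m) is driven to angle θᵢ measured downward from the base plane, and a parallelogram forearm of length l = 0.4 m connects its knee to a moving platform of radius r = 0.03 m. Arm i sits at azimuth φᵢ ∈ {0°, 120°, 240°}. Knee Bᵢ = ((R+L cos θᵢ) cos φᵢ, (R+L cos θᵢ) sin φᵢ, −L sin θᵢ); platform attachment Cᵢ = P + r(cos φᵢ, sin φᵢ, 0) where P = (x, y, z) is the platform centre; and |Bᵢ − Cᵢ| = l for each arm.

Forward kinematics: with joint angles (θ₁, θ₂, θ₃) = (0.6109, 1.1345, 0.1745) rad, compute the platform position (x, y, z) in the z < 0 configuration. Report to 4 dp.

(0.0122, -0.1113, -0.3484)

φ1=0.0°: virtual centre (0.2929, 0.0000, -0.0860), radius l
arm 2 at φ=120.0°: ρ2 = 0.2334;  S2 = (-0.1167, 0.2021, -0.1359)
φ3=240.0°: virtual centre (-0.1589, -0.2752, -0.0260), radius l
subtract pairs → two planes through P
linear system: -0.8191x+0.4042y = -0.0202−-0.0998z; -0.9035x+-0.5503y = 0.0084−0.1200z
det = 0.8160;  x = 0.0095+-0.0079z,  y = -0.0309+0.2310z
sphere 1 gives Az²+Bz+C=0 with A=1.0534, B=0.1623, C=-0.0713;  B²−4AC=0.3268;  roots -0.3484, 0.1943;  negative root z = -0.3484
x = 0.0122, y = -0.1113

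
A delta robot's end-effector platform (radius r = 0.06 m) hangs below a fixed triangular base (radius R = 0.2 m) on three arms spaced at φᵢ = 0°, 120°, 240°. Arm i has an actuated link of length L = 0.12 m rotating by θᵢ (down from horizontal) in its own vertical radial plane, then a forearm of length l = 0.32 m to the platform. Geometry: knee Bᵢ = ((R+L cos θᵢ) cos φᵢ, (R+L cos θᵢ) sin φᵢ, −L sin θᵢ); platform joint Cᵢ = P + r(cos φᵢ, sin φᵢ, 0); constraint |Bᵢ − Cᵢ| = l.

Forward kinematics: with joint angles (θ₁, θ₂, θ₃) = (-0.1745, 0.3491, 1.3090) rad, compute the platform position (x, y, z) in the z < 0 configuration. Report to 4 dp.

φ1=0.0°: virtual centre (0.2582, 0.0000, 0.0208), radius l
φ2=120.0°: virtual centre (-0.1264, 0.2189, -0.0410), radius l
φ3=240.0°: virtual centre (-0.0855, -0.1481, -0.1159), radius l
subtract pairs → two planes through P
linear system: -0.7691x+0.4378y = -0.0015−-0.1238z; -0.6874x+-0.2963y = -0.0244−-0.2735z
Cramer: x(z) = 0.0210-0.2958z;  y(z) = 0.0335-0.2369z
quadratic in z: (1.1436)z²+(0.0827)z+(-0.0446)=0, √Δ=0.4592 → z ∈ {-0.2370, 0.1646}; z = -0.2370 (taking z<0)
x = 0.0911, y = 0.0896

(0.0911, 0.0896, -0.2370)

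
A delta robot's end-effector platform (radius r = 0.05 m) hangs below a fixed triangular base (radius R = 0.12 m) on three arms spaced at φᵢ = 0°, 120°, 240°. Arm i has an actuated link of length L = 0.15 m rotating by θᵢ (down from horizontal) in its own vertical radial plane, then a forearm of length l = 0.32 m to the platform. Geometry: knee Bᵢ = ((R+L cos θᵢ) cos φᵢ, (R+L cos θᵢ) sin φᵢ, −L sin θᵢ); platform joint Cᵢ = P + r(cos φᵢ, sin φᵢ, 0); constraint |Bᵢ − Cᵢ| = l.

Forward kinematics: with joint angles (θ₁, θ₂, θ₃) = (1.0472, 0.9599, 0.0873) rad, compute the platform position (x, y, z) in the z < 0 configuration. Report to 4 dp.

arm 1 at φ=0.0°: ρ1 = 0.1450;  centre 1 = (0.1450, 0.0000, -0.1299)
φ2=120.0°: virtual centre (-0.0780, 0.1351, -0.1229), radius l
arm 3 at φ=240.0°: ρ3 = 0.2194;  centre 3 = (-0.1097, -0.1900, -0.0131)
subtract pairs → two planes through P
linear system: -0.4460x+0.2703y = 0.0015−0.0141z; -0.5094x+-0.3801y = 0.0104−0.2337z
Cramer: x(z) = -0.0111+0.2230z;  y(z) = -0.0126+0.3159z
sphere 1 gives Az²+Bz+C=0 with A=1.1495, B=0.1823, C=-0.0610;  B²−4AC=0.3137;  roots -0.3229, 0.1644;  negative root z = -0.3229
x = -0.0831, y = -0.1146

(-0.0831, -0.1146, -0.3229)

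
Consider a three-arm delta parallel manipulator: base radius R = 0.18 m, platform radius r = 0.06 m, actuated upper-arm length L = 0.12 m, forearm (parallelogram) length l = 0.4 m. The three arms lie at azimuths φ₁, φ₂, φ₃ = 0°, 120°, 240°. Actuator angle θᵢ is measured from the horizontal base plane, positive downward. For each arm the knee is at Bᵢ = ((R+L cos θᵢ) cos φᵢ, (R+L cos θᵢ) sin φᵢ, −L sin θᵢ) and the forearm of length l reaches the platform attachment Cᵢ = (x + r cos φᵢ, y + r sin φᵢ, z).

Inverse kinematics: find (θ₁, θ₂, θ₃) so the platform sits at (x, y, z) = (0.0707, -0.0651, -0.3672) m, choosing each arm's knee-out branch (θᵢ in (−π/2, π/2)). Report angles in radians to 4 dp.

arm 1 (φ=0.0°): x'=0.0707, y'=-0.0651
  e−x'=0.0493;  (l²−L²−(e−x')²−y'²−z²)/2L = 0.0171
  θ1 = atan2(B,A) + arccos(C/0.3705) = 0.0874
rotate P by −φ2: (-0.0917, -0.0287, -0.3672)
  A cos θ + B sin θ = C:  0.2117·cos θ + -0.3672·sin θ = -0.1454
  γ=atan2(-0.3672,0.2117)=-1.0478;  ψ=arccos(-0.3429)=1.9208;  θ2=γ+ψ≈0.8731
rotate P by −φ3: (0.0210, 0.0938, -0.3672)
  A cos θ + B sin θ = C:  0.0990·cos θ + -0.3672·sin θ = -0.0326
  √(A²+B²)=0.3803;  θ3 = -1.3075+1.6566 ≈ 0.3491

θ₁ = 0.0874, θ₂ = 0.8731, θ₃ = 0.3491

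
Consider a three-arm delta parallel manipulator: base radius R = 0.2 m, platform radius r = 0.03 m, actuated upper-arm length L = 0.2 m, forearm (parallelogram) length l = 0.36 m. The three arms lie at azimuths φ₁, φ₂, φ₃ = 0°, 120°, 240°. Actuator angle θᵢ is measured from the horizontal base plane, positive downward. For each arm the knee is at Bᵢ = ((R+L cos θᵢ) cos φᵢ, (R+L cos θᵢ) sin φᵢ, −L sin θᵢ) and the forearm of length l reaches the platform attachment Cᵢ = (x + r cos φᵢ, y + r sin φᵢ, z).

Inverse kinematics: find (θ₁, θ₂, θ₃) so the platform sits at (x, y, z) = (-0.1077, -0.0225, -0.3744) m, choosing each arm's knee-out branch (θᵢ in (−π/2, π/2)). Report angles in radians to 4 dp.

θ₁ = 1.3963, θ₂ = 0.8730, θ₃ = 0.6982

arm 1 (φ=0.0°): x'=-0.1077, y'=-0.0225
  A cos θ + B sin θ = C:  0.2777·cos θ + -0.3744·sin θ = -0.3205
  θ1 = atan2(B,A) + arccos(C/0.4661) = 1.3963
rotate P by −φ2: (0.0344, 0.1045, -0.3744)
  A=0.1356, B=-0.3744, C=(l²−L²−A²−y'²−z²)/(2L)=-0.1997
  √(A²+B²)=0.3982;  θ2 = -1.2232+2.0962 ≈ 0.8730
φ3=240.0° → target in arm frame (0.0733, -0.0820)
  A cos θ + B sin θ = C:  0.0967·cos θ + -0.3744·sin θ = -0.1666
  γ=atan2(-0.3744,0.0967)=-1.3181;  ψ=arccos(-0.4309)=2.0163;  θ3=γ+ψ≈0.6982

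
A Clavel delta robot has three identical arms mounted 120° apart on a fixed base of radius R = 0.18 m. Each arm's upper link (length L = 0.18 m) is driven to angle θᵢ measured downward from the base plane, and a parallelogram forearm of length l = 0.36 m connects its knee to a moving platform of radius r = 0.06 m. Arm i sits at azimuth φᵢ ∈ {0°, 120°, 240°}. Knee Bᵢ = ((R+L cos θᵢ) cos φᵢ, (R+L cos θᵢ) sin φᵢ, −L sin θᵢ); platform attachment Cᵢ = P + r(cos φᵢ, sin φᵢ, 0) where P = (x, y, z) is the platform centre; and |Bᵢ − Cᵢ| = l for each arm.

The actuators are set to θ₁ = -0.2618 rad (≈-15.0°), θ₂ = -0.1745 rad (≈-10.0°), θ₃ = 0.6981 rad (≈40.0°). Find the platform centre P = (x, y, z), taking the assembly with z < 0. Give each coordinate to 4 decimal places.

(0.0500, 0.0753, -0.2074)

O1 = (0.2939·cos0.0°, 0.2939·sin0.0°, 0.0466) = (0.2939, 0.0000, 0.0466)
O2 = (0.2973·cos120.0°, 0.2973·sin120.0°, 0.0313) = (-0.1486, 0.2574, 0.0313)
φ3=240.0°: virtual centre (-0.1289, -0.2233, -0.1157), radius l
subtract pairs → two planes through P
plane₁₂: -0.8850x+0.5149y+-0.0307z = 0.0008
Cramer: x(z) = 0.0049-0.2177z;  y(z) = 0.0100-0.3146z
into |P−O₁|² = l²: 1.1463z² + 0.0263z + -0.0438 = 0;  Δ = 0.2017;  z = -0.2074 or 0.1844 → z<0 root = -0.2074
x = 0.0500, y = 0.0753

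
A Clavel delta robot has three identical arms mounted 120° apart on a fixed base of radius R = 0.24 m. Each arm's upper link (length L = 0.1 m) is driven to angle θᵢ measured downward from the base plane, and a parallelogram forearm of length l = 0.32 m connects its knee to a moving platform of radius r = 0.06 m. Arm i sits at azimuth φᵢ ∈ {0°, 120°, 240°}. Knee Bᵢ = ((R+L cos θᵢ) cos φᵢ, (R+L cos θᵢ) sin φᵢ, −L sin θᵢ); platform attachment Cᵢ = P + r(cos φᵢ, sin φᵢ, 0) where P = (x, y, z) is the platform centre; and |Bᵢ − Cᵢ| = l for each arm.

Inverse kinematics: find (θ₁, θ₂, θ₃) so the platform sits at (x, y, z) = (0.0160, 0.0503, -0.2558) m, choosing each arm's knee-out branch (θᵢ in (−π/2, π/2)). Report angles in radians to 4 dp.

rotate P by −φ1: (0.0160, 0.0503, -0.2558)
  A=0.1640, B=-0.2558, C=(l²−L²−A²−y'²−z²)/(2L)=-0.0123
  √(A²+B²)=0.3039;  θ1 = -1.0007+1.6113 ≈ 0.6106
rotate P by −φ2: (0.0356, -0.0390, -0.2558)
  e−x'=0.1444;  (l²−L²−(e−x')²−y'²−z²)/2L = 0.0229
  γ=atan2(-0.2558,0.1444)=-1.0568;  ψ=arccos(0.0780)=1.4927;  θ2=γ+ψ≈0.4360
φ3=240.0° → target in arm frame (-0.0516, -0.0113)
  e−x'=0.2316;  (l²−L²−(e−x')²−y'²−z²)/2L = -0.1339
  θ3 = atan2(B,A) + arccos(C/0.3450) = 1.1343

θ₁ = 0.6106, θ₂ = 0.4360, θ₃ = 1.1343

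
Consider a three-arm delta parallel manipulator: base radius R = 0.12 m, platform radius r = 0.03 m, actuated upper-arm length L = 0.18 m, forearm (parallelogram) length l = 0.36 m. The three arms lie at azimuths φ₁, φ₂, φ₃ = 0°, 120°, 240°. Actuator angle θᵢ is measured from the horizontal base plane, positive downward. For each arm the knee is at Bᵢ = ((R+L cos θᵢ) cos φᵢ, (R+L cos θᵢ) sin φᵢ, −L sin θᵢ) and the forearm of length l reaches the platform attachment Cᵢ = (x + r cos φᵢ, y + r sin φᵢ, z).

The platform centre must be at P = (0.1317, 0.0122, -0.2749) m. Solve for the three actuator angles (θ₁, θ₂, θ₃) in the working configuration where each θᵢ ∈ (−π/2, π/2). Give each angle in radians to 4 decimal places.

arm 1 (φ=0.0°): x'=0.1317, y'=0.0122
  e−x'=-0.0417;  (l²−L²−(e−x')²−y'²−z²)/2L = 0.0548
  θ1 = atan2(B,A) + arccos(C/0.2780) = -0.3491
arm 2 (φ=120.0°): x'=-0.0553, y'=-0.1202
  A cos θ + B sin θ = C:  0.1453·cos θ + -0.2749·sin θ = -0.0387
  γ=atan2(-0.2749,0.1453)=-1.0846;  ψ=arccos(-0.1243)=1.6954;  θ2=γ+ψ≈0.6108
φ3=240.0° → target in arm frame (-0.0764, 0.1080)
  A=0.1664, B=-0.2749, C=(l²−L²−A²−y'²−z²)/(2L)=-0.0492
  θ3 = atan2(B,A) + arccos(C/0.3213) = 0.6981

θ₁ = -0.3491, θ₂ = 0.6108, θ₃ = 0.6981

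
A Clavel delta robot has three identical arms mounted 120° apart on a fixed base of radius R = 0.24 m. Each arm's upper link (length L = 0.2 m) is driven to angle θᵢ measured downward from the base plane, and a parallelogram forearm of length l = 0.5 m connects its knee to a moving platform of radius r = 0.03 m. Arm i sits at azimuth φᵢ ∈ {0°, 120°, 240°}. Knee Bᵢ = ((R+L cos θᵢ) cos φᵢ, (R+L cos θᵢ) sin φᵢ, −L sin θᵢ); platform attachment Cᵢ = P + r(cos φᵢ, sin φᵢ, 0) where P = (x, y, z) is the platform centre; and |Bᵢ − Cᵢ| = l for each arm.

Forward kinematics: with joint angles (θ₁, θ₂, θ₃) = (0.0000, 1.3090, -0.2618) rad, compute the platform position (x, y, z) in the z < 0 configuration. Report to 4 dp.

(0.0898, -0.2016, -0.3268)

arm 1 at φ=0.0°: (R−r)+L cos θ1 = 0.4100;  centre 1 = (0.4100, 0.0000, 0.0000)
arm 2 at φ=120.0°: (R−r)+L cos θ2 = 0.2618;  centre 2 = (-0.1309, 0.2267, -0.1932)
centre 3 = (0.4032·cos240.0°, 0.4032·sin240.0°, 0.0518) = (-0.2016, -0.3492, 0.0518)
subtract pairs → two planes through P
plane₁₂: -1.0818x+0.4534y+-0.3864z = -0.0623
det = 1.3100;  x = 0.0342+-0.1701z,  y = -0.0558+0.4463z
quadratic in z: (1.2281)z²+(0.0781)z+(-0.1056)=0, √Δ=0.7246 → z ∈ {-0.3268, 0.2632}; z = -0.3268 (taking z<0)
x = 0.0898, y = -0.2016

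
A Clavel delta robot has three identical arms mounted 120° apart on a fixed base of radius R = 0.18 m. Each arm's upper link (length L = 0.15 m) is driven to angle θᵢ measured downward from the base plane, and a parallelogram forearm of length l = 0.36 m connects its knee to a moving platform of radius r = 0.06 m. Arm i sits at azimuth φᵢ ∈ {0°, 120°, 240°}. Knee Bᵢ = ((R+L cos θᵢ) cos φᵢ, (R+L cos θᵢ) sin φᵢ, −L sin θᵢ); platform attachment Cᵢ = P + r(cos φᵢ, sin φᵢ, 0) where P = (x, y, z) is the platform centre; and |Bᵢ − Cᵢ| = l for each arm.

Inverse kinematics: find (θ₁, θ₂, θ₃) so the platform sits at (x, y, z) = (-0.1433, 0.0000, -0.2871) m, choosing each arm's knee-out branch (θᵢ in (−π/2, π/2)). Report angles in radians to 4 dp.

θ₁ = 1.1342, θ₂ = 0.0874, θ₃ = 0.0874

φ1=0.0° → target in arm frame (-0.1433, 0.0000)
  A=0.2633, B=-0.2871, C=(l²−L²−A²−y'²−z²)/(2L)=-0.1488
  θ1 = atan2(B,A) + arccos(C/0.3896) = 1.1342
rotate P by −φ2: (0.0716, 0.1241, -0.2871)
  A=0.0484, B=-0.2871, C=(l²−L²−A²−y'²−z²)/(2L)=0.0231
  √(A²+B²)=0.2911;  θ2 = -1.4040+1.4913 ≈ 0.0874
rotate P by −φ3: (0.0717, -0.1241, -0.2871)
  e−x'=0.0483;  (l²−L²−(e−x')²−y'²−z²)/2L = 0.0231
  √(A²+B²)=0.2911;  θ3 = -1.4040+1.4913 ≈ 0.0874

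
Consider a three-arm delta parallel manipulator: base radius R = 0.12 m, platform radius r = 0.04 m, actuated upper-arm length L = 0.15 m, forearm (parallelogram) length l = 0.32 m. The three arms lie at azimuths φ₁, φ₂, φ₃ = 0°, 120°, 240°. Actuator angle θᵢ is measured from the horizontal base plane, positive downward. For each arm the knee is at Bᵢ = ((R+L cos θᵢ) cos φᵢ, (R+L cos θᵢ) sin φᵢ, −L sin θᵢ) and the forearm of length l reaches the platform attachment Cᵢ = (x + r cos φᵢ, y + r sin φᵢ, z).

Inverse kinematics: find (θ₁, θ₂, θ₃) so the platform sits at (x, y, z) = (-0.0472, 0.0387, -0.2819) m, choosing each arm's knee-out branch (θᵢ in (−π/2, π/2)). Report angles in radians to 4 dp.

rotate P by −φ1: (-0.0472, 0.0387, -0.2819)
  A=0.1272, B=-0.2819, C=(l²−L²−A²−y'²−z²)/(2L)=-0.0575
  γ=atan2(-0.2819,0.1272)=-1.1469;  ψ=arccos(-0.1859)=1.7578;  θ1=γ+ψ≈0.6108
arm 2 (φ=120.0°): x'=0.0571, y'=0.0215
  e−x'=0.0229;  (l²−L²−(e−x')²−y'²−z²)/2L = -0.0018
  √(A²+B²)=0.2828;  θ2 = -1.4898+1.5773 ≈ 0.0875
arm 3 (φ=240.0°): x'=-0.0099, y'=-0.0602
  A=0.0899, B=-0.2819, C=(l²−L²−A²−y'²−z²)/(2L)=-0.0376
  γ=atan2(-0.2819,0.0899)=-1.2620;  ψ=arccos(-0.1271)=1.6982;  θ3=γ+ψ≈0.4362

θ₁ = 0.6108, θ₂ = 0.0875, θ₃ = 0.4362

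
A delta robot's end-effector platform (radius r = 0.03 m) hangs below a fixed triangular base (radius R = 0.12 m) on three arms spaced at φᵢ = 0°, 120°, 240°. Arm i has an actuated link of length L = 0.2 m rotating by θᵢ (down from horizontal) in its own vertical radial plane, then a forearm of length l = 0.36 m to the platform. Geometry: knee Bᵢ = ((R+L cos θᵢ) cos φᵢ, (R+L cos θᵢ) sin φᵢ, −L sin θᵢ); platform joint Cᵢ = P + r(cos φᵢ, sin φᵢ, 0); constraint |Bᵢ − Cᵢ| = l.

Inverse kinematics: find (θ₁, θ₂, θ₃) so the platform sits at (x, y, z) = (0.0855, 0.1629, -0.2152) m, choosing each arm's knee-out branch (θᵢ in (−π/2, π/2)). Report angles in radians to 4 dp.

θ₁ = -0.1747, θ₂ = -0.2615, θ₃ = 1.1346

φ1=0.0° → target in arm frame (0.0855, 0.1629)
  A cos θ + B sin θ = C:  0.0045·cos θ + -0.2152·sin θ = 0.0418
  θ1 = atan2(B,A) + arccos(C/0.2152) = -0.1747
rotate P by −φ2: (0.0983, -0.1555, -0.2152)
  A cos θ + B sin θ = C:  -0.0083·cos θ + -0.2152·sin θ = 0.0476
  γ=atan2(-0.2152,-0.0083)=-1.6095;  ψ=arccos(0.2210)=1.3479;  θ2=γ+ψ≈-0.2615
rotate P by −φ3: (-0.1838, -0.0074, -0.2152)
  A cos θ + B sin θ = C:  0.2738·cos θ + -0.2152·sin θ = -0.0794
  γ=atan2(-0.2152,0.2738)=-0.6661;  ψ=arccos(-0.2279)=1.8007;  θ3=γ+ψ≈1.1346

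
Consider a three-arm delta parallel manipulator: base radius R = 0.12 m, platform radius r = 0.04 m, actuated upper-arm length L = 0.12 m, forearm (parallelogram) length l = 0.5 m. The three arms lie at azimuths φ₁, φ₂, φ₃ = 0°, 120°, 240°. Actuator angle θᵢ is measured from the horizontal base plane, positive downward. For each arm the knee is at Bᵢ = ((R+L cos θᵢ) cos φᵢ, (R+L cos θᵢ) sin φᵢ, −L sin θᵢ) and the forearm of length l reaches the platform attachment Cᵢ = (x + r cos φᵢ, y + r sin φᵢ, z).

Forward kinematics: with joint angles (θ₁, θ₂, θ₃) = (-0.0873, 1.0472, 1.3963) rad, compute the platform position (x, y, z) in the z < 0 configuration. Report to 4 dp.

(0.2542, 0.0718, -0.4813)

φ1=0.0°: virtual centre (0.1995, 0.0000, 0.0105), radius l
S2 = (0.1400·cos120.0°, 0.1400·sin120.0°, -0.1039) = (-0.0700, 0.1212, -0.1039)
S3 = (0.1008·cos240.0°, 0.1008·sin240.0°, -0.1182) = (-0.0504, -0.0873, -0.1182)
eliminate P² terms by subtracting sphere 1 from 2 and 3
linear system: -0.5391x+0.2425y = -0.0095−-0.2288z; -0.4999x+-0.1746y = -0.0158−-0.2573z
Cramer: x(z) = 0.0255-0.4752z;  y(z) = 0.0174-0.1130z
sphere 1 gives Az²+Bz+C=0 with A=1.2386, B=0.1405, C=-0.2193;  B²−4AC=1.1062;  roots -0.4813, 0.3679;  negative root z = -0.4813
x = 0.2542, y = 0.0718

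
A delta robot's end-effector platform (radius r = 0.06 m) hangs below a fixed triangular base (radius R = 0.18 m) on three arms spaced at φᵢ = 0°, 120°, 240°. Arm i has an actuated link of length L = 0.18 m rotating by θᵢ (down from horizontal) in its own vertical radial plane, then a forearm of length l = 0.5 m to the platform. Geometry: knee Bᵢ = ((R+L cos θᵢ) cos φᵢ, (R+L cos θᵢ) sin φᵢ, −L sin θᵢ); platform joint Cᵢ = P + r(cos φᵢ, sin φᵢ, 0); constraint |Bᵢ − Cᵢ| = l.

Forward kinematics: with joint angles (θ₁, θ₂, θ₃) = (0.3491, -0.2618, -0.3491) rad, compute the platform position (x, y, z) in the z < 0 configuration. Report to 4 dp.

arm 1 at φ=0.0°: e+L cos θ1 = 0.2891;  O1 = (0.2891, 0.0000, -0.0616)
φ2=120.0°: virtual centre (-0.1469, 0.2545, 0.0466), radius l
arm 3 at φ=240.0°: e+L cos θ3 = 0.2891;  O3 = (-0.1446, -0.2504, 0.0616)
subtract pairs → two planes through P
plane₁₂: -0.8722x+0.5090y+0.2163z = 0.0011
Cramer: x(z) = -0.0006+0.2661z;  y(z) = 0.0011+0.0309z
sphere 1 gives Az²+Bz+C=0 with A=1.0717, B=-0.0310, C=-0.1622;  B²−4AC=0.6964;  roots -0.3749, 0.4038;  negative root z = -0.3749
x = -0.1004, y = -0.0105

(-0.1004, -0.0105, -0.3749)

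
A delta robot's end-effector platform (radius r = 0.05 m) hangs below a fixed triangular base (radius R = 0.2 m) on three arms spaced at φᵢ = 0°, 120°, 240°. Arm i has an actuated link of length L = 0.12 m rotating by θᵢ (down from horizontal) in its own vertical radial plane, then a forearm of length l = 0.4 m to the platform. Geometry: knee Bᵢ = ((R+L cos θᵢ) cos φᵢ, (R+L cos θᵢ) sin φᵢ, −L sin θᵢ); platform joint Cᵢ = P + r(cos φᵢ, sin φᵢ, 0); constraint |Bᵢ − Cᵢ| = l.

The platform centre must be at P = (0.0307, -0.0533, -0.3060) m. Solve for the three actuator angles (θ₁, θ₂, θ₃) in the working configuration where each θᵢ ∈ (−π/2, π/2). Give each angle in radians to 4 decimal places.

θ₁ = -0.0868, θ₂ = 0.5238, θ₃ = -0.0876

arm 1 (φ=0.0°): x'=0.0307, y'=-0.0533
  e−x'=0.1193;  (l²−L²−(e−x')²−y'²−z²)/2L = 0.1454
  γ=atan2(-0.3060,0.1193)=-1.1991;  ψ=arccos(0.4426)=1.1123;  θ1=γ+ψ≈-0.0868
φ2=120.0° → target in arm frame (-0.0615, 0.0001)
  A=0.2115, B=-0.3060, C=(l²−L²−A²−y'²−z²)/(2L)=0.0301
  √(A²+B²)=0.3720;  θ2 = -0.9660+1.4897 ≈ 0.5238
φ3=240.0° → target in arm frame (0.0308, 0.0532)
  e−x'=0.1192;  (l²−L²−(e−x')²−y'²−z²)/2L = 0.1455
  γ=atan2(-0.3060,0.1192)=-1.1994;  ψ=arccos(0.4431)=1.1117;  θ3=γ+ψ≈-0.0876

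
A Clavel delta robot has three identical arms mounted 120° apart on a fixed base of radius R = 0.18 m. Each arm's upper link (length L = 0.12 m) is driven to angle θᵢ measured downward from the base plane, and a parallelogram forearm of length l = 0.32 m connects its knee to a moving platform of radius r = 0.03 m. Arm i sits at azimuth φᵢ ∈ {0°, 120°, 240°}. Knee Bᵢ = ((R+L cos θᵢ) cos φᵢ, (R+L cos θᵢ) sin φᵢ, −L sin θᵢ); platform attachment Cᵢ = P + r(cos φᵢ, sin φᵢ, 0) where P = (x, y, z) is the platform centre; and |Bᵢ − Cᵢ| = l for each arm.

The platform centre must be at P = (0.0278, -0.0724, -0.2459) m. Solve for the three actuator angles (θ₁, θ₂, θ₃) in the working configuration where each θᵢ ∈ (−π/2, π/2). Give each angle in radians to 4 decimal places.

arm 1 (φ=0.0°): x'=0.0278, y'=-0.0724
  A=0.1222, B=-0.2459, C=(l²−L²−A²−y'²−z²)/(2L)=0.0307
  γ=atan2(-0.2459,0.1222)=-1.1096;  ψ=arccos(0.1117)=1.4589;  θ1=γ+ψ≈0.3493
rotate P by −φ2: (-0.0766, 0.0121, -0.2459)
  A=0.2266, B=-0.2459, C=(l²−L²−A²−y'²−z²)/(2L)=-0.0998
  θ2 = atan2(B,A) + arccos(C/0.3344) = 1.0478
arm 3 (φ=240.0°): x'=0.0488, y'=0.0603
  A cos θ + B sin θ = C:  0.1012·cos θ + -0.2459·sin θ = 0.0569
  θ3 = atan2(B,A) + arccos(C/0.2659) = 0.1747

θ₁ = 0.3493, θ₂ = 1.0478, θ₃ = 0.1747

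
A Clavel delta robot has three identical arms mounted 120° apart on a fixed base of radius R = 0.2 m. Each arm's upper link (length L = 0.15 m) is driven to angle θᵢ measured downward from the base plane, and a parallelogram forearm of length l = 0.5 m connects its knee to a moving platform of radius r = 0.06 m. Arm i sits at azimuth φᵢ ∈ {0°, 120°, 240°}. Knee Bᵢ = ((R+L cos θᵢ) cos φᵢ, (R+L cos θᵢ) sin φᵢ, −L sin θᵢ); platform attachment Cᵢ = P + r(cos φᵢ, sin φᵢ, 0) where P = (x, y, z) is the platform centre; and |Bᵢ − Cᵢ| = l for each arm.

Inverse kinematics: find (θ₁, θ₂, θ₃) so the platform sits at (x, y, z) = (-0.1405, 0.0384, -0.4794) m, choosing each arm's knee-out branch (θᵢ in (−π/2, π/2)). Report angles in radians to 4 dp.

rotate P by −φ1: (-0.1405, 0.0384, -0.4794)
  A=0.2805, B=-0.4794, C=(l²−L²−A²−y'²−z²)/(2L)=-0.2749
  √(A²+B²)=0.5554;  θ1 = -1.0414+2.0886 ≈ 1.0472
arm 2 (φ=120.0°): x'=0.1035, y'=0.1025
  A=0.0365, B=-0.4794, C=(l²−L²−A²−y'²−z²)/(2L)=-0.0472
  √(A²+B²)=0.4808;  θ2 = -1.4948+1.6691 ≈ 0.1743
arm 3 (φ=240.0°): x'=0.0370, y'=-0.1409
  e−x'=0.1030;  (l²−L²−(e−x')²−y'²−z²)/2L = -0.1093
  γ=atan2(-0.4794,0.1030)=-1.3592;  ψ=arccos(-0.2228)=1.7955;  θ3=γ+ψ≈0.4364

θ₁ = 1.0472, θ₂ = 0.1743, θ₃ = 0.4364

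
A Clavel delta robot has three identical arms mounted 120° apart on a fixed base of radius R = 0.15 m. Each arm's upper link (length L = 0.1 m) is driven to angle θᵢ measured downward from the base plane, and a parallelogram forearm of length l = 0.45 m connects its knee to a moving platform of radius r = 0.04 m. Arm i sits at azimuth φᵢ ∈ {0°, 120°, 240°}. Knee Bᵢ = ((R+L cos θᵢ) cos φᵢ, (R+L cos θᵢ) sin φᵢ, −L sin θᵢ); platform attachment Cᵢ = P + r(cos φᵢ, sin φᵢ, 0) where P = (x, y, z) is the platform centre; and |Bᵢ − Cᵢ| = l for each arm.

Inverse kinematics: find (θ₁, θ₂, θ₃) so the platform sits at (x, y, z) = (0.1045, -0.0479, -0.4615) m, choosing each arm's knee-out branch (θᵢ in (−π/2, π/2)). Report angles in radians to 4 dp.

θ₁ = 0.2616, θ₂ = 1.1343, θ₃ = 0.7851

φ1=0.0° → target in arm frame (0.1045, -0.0479)
  A=0.0055, B=-0.4615, C=(l²−L²−A²−y'²−z²)/(2L)=-0.1140
  √(A²+B²)=0.4615;  θ1 = -1.5589+1.8205 ≈ 0.2616
rotate P by −φ2: (-0.0937, -0.0665, -0.4615)
  A=0.2037, B=-0.4615, C=(l²−L²−A²−y'²−z²)/(2L)=-0.3321
  θ2 = atan2(B,A) + arccos(C/0.5045) = 1.1343
arm 3 (φ=240.0°): x'=-0.0108, y'=0.1144
  A=0.1208, B=-0.4615, C=(l²−L²−A²−y'²−z²)/(2L)=-0.2408
  θ3 = atan2(B,A) + arccos(C/0.4770) = 0.7851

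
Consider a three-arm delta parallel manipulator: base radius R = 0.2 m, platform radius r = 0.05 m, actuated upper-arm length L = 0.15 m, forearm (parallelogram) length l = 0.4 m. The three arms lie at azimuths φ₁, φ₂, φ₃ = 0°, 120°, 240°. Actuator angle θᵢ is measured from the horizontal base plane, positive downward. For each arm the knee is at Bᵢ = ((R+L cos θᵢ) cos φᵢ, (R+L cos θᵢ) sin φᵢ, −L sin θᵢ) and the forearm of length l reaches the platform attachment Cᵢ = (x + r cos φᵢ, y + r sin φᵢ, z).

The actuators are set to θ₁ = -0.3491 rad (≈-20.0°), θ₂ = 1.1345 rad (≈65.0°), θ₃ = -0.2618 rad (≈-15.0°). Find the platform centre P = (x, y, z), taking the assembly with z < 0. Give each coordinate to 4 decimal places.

O1 = (0.2910·cos0.0°, 0.2910·sin0.0°, 0.0513) = (0.2910, 0.0000, 0.0513)
arm 2 at φ=120.0°: ρ2 = 0.2134;  O2 = (-0.1067, 0.1848, -0.1359)
arm 3 at φ=240.0°: ρ3 = 0.2949;  O3 = (-0.1474, -0.2554, 0.0388)
eliminate P² terms by subtracting sphere 1 from 2 and 3
[-0.7953 0.3696 -0.3745]·P = -0.0233;  [-0.8768 -0.5108 -0.0250]·P = 0.0012
Cramer: x(z) = 0.0157-0.2746z;  y(z) = -0.0292+0.4225z
quadratic in z: (1.2539)z²+(0.0239)z+(-0.0807)=0, √Δ=0.6368 → z ∈ {-0.2634, 0.2444}; z = -0.2634 (taking z<0)
x = 0.0880, y = -0.1405

(0.0880, -0.1405, -0.2634)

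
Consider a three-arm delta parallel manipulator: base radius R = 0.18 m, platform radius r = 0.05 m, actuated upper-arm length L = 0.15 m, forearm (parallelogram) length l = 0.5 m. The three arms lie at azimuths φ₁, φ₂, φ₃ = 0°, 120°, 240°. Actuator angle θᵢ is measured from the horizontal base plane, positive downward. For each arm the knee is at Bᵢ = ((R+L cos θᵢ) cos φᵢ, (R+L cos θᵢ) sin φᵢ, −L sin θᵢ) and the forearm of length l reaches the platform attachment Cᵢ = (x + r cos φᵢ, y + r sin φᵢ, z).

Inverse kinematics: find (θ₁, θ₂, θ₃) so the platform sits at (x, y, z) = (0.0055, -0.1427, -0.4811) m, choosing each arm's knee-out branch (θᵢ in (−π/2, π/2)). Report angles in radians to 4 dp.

arm 1 (φ=0.0°): x'=0.0055, y'=-0.1427
  A=0.1245, B=-0.4811, C=(l²−L²−A²−y'²−z²)/(2L)=-0.1327
  √(A²+B²)=0.4969;  θ1 = -1.3176+1.8412 ≈ 0.5236
φ2=120.0° → target in arm frame (-0.1263, 0.0666)
  A=0.2563, B=-0.4811, C=(l²−L²−A²−y'²−z²)/(2L)=-0.2470
  √(A²+B²)=0.5451;  θ2 = -1.0813+2.0410 ≈ 0.9598
arm 3 (φ=240.0°): x'=0.1208, y'=0.0761
  A=0.0092, B=-0.4811, C=(l²−L²−A²−y'²−z²)/(2L)=-0.0328
  θ3 = atan2(B,A) + arccos(C/0.4812) = 0.0872

θ₁ = 0.5236, θ₂ = 0.9598, θ₃ = 0.0872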